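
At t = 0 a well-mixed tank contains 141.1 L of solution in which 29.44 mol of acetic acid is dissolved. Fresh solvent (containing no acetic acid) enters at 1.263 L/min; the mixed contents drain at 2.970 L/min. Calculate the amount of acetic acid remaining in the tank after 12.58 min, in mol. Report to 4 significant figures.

22.09 mol

Let m(t) be the amount of acetic acid. Volume: V(t) = V₀ + (Q_in − Q_out) t = 141.1 − 1.70700 t; V(12.58) = 119.626 L.
Species balance (pure solvent in): dm/dt = −Q_out · m/V(t).
dm/m = −Q_out dt/(V₀ − 1.70700 t); integrating gives ln(m/m₀) = −(Q_out/(Q_in−Q_out)) ln(V/V₀).
m = m₀ (V₀/V)^(Q_out/(Q_in−Q_out)) = 29.44 × (141.1/119.626)^(-1.73989) = 22.0894 mol.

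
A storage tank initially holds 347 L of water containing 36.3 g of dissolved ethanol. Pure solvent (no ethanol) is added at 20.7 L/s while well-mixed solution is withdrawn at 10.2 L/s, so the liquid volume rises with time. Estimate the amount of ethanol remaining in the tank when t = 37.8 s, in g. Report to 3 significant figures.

17.3 g

Total volume: dV/dt = Q_in − Q_out = 10.500 L/s, so V(t) = 347 + 10.500 t and V(37.8) = 743.90 L.
Species balance (pure solvent in): dm/dt = −Q_out · m/V(t).
dm/m = −Q_out dt/(V₀ + 10.500 t); integrating gives ln(m/m₀) = −(Q_out/(Q_in−Q_out)) ln(V/V₀).
m = m₀ (V₀/V)^(Q_out/(Q_in−Q_out)) = 36.3 × (347/743.90)^(0.97143) = 17.305 g.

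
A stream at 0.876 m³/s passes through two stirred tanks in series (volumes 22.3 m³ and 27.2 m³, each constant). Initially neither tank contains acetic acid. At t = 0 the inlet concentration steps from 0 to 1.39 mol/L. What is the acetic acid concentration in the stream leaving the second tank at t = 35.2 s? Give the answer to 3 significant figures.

0.494 mol/L

Each tank obeys Vᵢ dCᵢ/dt = Q(Cᵢ₋₁ − Cᵢ), so τᵢ = Vᵢ/Q.
τ₁ = 22.3/0.876 = 25.457 s; τ₂ = 27.2/0.876 = 31.050 s.
Tank 1: C₁ = C_in(1 − e^(−t/τ₁)). Tank 2 (τ₁ ≠ τ₂): C₂ = C_in[1 − (τ₁ e^(−t/τ₁) − τ₂ e^(−t/τ₂))/(τ₁ − τ₂)].
At t = 35.2: e^(−t/τ₁) = 0.25089, e^(−t/τ₂) = 0.32186.
C₂ = 1.39·[1 − (25.457·0.25089 − 31.050·0.32186)/(-5.5936)] = 1.39·0.35516 = 0.49368 mol/L.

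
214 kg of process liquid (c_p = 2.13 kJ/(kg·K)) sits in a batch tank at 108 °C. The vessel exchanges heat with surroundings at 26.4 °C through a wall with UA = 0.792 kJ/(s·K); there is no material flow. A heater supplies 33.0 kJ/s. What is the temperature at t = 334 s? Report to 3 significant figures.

Heat balance on the well-mixed liquid: M c_p dT/dt = −UA(T − T_amb) + Q̇.
dT/dt = (T_ss − T)/τ with T_ss = T_amb + Q̇/UA = 26.4 + 33.0/0.792 = 68.067 °C, τ = M c_p/UA = 214·2.13/0.792 = 575.53 s.
This is linear first-order; T(t) = T_ss + (T₀ − T_ss) e^(−t/τ).
T(334) = 68.067 + (39.933)·0.55971 = 90.418 °C.

90.4 °C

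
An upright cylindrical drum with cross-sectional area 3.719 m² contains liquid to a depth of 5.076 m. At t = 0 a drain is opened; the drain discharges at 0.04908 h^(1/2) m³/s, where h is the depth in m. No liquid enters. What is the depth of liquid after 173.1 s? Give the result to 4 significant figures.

1.234 m

With no inflow, A dh/dt = −0.04908 √h.
∫ h^(−1/2) dh = −(0.04908/A) ∫ dt, giving 2√h = 2√h₀ − (0.04908/A) t.
√h = √5.076 − 0.04908·173.1/(2·3.719) = 2.25300 − 1.14221 = 1.11079.
h = 1.11079² = 1.23385 m.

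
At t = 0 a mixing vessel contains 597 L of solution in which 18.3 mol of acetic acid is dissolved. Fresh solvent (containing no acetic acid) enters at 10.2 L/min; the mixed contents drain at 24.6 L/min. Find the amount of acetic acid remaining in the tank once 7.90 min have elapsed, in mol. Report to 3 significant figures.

Let m(t) be the amount of acetic acid. Volume: V(t) = V₀ + (Q_in − Q_out) t = 597 − 14.400 t; V(7.90) = 483.24 L.
No acetic acid enters, so dm/dt = −Q_out · (m/V).
Separate: dm/m = −Q_out dt/V(t) ⇒ ln(m/m₀) = −(Q_out/(Q_in−Q_out)) ln(V/V₀).
m = m₀ (V₀/V)^(Q_out/(Q_in−Q_out)) = 18.3 × (597/483.24)^(-1.7083) = 12.753 mol.

12.8 mol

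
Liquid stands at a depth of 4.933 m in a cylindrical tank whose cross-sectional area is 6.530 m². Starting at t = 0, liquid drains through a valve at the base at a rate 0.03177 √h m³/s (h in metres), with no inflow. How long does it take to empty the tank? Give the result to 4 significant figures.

A dh/dt = −Q_out = −0.03177 √h.
∫ h^(−1/2) dh = −(0.03177/A) ∫ dt, giving 2√h = 2√h₀ − (0.03177/A) t.
Tank is empty when √h = 0: t_empty = 2A√h₀/0.03177.
t_empty = 2·6.530·√4.933/0.03177 = 13.0600·2.22104/0.03177 = 913.023 s.

913.0 s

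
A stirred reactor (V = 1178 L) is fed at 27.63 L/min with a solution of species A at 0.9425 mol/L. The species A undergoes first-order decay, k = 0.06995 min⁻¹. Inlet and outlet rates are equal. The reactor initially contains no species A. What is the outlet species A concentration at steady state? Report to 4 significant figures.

Accumulation = in − out − consumed: V dC/dt = Q C_in − Q C − k V C.
At steady state: 0 = Q C_in − (Q + kV) C_ss, so C_ss = Q C_in/(Q + kV).
C_ss = 27.63·0.9425/(27.63 + 0.06995·1178) = 26.0413/110.031 = 0.236672 mol/L.

0.2367 mol/L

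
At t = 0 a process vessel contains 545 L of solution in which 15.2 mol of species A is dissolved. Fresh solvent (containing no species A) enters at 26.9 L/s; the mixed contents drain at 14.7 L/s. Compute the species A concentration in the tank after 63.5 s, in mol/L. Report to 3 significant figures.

Total volume: dV/dt = Q_in − Q_out = 12.200 L/s, so V(t) = 545 + 12.200 t and V(63.5) = 1319.7 L.
Solute balance: dm/dt = 0 − Q_out C = −Q_out m/V(t).
Separate: dm/m = −Q_out dt/V(t) ⇒ ln(m/m₀) = −(Q_out/(Q_in−Q_out)) ln(V/V₀).
m = m₀ (V₀/V)^(Q_out/(Q_in−Q_out)) = 15.2 × (545/1319.7)^(1.2049) = 5.2367 mol.
C = m/V = 5.2367/1319.7 = 0.0039681 mol/L.

0.00397 mol/L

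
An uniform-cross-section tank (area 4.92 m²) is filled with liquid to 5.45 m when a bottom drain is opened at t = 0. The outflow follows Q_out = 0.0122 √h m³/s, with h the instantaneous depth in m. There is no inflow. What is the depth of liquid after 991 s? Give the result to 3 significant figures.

1.22 m

A dh/dt = −Q_out = −0.0122 √h.
∫ h^(−1/2) dh = −(0.0122/A) ∫ dt, giving 2√h = 2√h₀ − (0.0122/A) t.
√h = √5.45 − 0.0122·991/(2·4.92) = 2.3345 − 1.2287 = 1.1058.
h = 1.1058² = 1.2229 m.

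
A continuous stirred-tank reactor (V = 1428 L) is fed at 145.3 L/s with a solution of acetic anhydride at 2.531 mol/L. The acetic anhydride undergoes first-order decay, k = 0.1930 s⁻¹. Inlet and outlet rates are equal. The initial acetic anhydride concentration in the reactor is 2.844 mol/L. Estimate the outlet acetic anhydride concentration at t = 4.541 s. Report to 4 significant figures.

1.390 mol/L

Species balance: V dC/dt = Q C_in − Q C − k V C.
dC/dt = (Q/V) C_in − (Q/V + k) C; effective rate a = Q/V + k = 0.101751 + 0.1930 = 0.294751 s⁻¹.
C_ss = Q C_in/(Q + kV) = 0.873725 mol/L; C(t) = C_ss + (C₀ − C_ss) e^(−a t).
C(4.541) = 0.873725 + (1.97028)·e^(−0.294751·4.541) = 0.873725 + (1.97028)·0.262248 = 1.39043 mol/L.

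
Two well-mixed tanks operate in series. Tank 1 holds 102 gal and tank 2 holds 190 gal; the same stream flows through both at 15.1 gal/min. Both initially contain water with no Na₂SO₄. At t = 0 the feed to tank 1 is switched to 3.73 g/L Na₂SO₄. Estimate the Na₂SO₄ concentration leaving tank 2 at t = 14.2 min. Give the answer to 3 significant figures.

Each tank obeys Vᵢ dCᵢ/dt = Q(Cᵢ₋₁ − Cᵢ), so τᵢ = Vᵢ/Q.
τ₁ = 102/15.1 = 6.7550 min; τ₂ = 190/15.1 = 12.583 min.
Tank 1: C₁ = C_in(1 − e^(−t/τ₁)). Tank 2 (τ₁ ≠ τ₂): C₂ = C_in[1 − (τ₁ e^(−t/τ₁) − τ₂ e^(−t/τ₂))/(τ₁ − τ₂)].
At t = 14.2: e^(−t/τ₁) = 0.12219, e^(−t/τ₂) = 0.32351.
C₂ = 3.73·[1 − (6.7550·0.12219 − 12.583·0.32351)/(-5.8278)] = 3.73·0.44315 = 1.6529 g/L.

1.65 g/L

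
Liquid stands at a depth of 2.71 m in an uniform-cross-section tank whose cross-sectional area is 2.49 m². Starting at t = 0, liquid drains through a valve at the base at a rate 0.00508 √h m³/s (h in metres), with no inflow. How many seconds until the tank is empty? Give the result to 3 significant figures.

1610 s

Accumulation of liquid (constant cross-section A): A dh/dt = −0.00508 √h.
This is separable: 2 d(√h)/dt = −0.00508/A, so √h = √h₀ − (0.00508/(2A)) t.
Tank is empty when √h = 0: t_empty = 2A√h₀/0.00508.
t_empty = 2·2.49·√2.71/0.00508 = 4.9800·1.6462/0.00508 = 1613.8 s.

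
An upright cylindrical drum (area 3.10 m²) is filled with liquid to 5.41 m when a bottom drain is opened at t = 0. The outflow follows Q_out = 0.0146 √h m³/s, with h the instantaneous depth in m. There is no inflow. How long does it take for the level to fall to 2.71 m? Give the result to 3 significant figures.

289 s

With no inflow, A dh/dt = −0.0146 √h.
∫ h^(−1/2) dh = −(0.0146/A) ∫ dt, giving 2√h = 2√h₀ − (0.0146/A) t.
t = 2A(√h₀ − √h)/0.0146 = 2·3.10·(√5.41 − √2.71)/0.0146
  = 6.2000 × (2.3259 − 1.6462) / 0.0146 = 288.65 s.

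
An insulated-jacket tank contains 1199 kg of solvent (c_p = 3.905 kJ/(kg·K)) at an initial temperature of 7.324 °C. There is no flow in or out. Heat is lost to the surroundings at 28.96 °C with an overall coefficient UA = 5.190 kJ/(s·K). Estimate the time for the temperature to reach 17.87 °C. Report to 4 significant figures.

602.9 s

M c_p dT/dt = −UA(T − T_amb).
τ = M c_p/UA = 902.138 s; T_ss = T_amb = 28.9600 °C.
T(t) = T_ss + (T₀ − T_ss)e^(−t/τ); set T = 17.87:
t = −τ ln[(T − T_ss)/(T₀ − T_ss)] = −902.138 · ln(0.512572) = 602.912 s.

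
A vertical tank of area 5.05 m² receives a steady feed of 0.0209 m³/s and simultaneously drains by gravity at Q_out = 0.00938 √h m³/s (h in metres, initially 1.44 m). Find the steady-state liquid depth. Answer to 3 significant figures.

A dh/dt = Q_in − 0.00938 √h. Steady state requires inflow = outflow:
Q_in = 0.00938 √h_ss ⇒ √h_ss = 0.0209/0.00938 = 2.2281.
h_ss = 2.2281² = 4.9646 m. (Since h₀ = 1.44 m < h_ss, the level will rise toward this value.)

4.96 m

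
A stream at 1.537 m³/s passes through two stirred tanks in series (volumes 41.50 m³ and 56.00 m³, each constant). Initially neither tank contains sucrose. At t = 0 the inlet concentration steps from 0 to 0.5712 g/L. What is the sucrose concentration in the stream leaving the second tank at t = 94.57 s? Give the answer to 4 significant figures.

0.4559 g/L

Species balance on tank i: dCᵢ/dt = (Cᵢ₋₁ − Cᵢ)/τᵢ with τᵢ = Vᵢ/Q.
τ₁ = 41.50/1.537 = 27.0007 s; τ₂ = 56.00/1.537 = 36.4346 s.
Tank 1: C₁ = C_in(1 − e^(−t/τ₁)). Tank 2 (τ₁ ≠ τ₂): C₂ = C_in[1 − (τ₁ e^(−t/τ₁) − τ₂ e^(−t/τ₂))/(τ₁ − τ₂)].
At t = 94.57: e^(−t/τ₁) = 0.0301217, e^(−t/τ₂) = 0.0746004.
C₂ = 0.5712·[1 − (27.0007·0.0301217 − 36.4346·0.0746004)/(-9.43396)] = 0.5712·0.798098 = 0.455874 g/L.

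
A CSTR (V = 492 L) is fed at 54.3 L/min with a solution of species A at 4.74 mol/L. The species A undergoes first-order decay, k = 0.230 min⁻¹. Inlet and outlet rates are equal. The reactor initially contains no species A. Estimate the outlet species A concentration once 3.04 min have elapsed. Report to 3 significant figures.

0.991 mol/L

Species balance: V dC/dt = Q C_in − Q C − k V C.
This is linear with rate a = Q/V + k = 0.34037 min⁻¹.
C_ss = Q C_in/(Q + kV) = 1.5370 mol/L; C(t) = C_ss + (C₀ − C_ss) e^(−a t).
C(3.04) = 1.5370 + (-1.5370)·e^(−0.34037·3.04) = 1.5370 + (-1.5370)·0.35533 = 0.99084 mol/L.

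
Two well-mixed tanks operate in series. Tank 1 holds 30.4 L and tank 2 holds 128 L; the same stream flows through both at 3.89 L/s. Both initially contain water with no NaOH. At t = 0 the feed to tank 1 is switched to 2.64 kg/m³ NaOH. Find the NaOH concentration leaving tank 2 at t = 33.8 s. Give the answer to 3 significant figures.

Species balance on tank i: dCᵢ/dt = (Cᵢ₋₁ − Cᵢ)/τᵢ with τᵢ = Vᵢ/Q.
τ₁ = 30.4/3.89 = 7.8149 s; τ₂ = 128/3.89 = 32.905 s.
Tank 1: C₁ = C_in(1 − e^(−t/τ₁)). Tank 2 (τ₁ ≠ τ₂): C₂ = C_in[1 − (τ₁ e^(−t/τ₁) − τ₂ e^(−t/τ₂))/(τ₁ − τ₂)].
At t = 33.8: e^(−t/τ₁) = 0.013233, e^(−t/τ₂) = 0.35801.
C₂ = 2.64·[1 − (7.8149·0.013233 − 32.905·0.35801)/(-25.090)] = 2.64·0.53460 = 1.4114 kg/m³.

1.41 kg/m³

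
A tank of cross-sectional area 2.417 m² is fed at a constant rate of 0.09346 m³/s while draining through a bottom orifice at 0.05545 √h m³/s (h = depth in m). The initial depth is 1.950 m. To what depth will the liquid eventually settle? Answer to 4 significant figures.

A dh/dt = Q_in − 0.05545 √h. Steady state requires inflow = outflow:
Q_in = 0.05545 √h_ss ⇒ √h_ss = 0.09346/0.05545 = 1.68548.
h_ss = 1.68548² = 2.84085 m. (Since h₀ = 1.950 m < h_ss, the level will rise toward this value.)

2.841 m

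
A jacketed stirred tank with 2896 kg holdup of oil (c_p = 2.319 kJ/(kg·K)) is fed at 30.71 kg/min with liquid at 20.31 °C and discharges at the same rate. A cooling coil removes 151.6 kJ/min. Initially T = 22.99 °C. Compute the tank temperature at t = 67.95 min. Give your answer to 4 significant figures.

20.52 °C

M c_p dT/dt = ṁ c_p (T_in − T) − Q̇.
τ = M/ṁ = 94.3015 min; T_ss = T_in − Q̇/(ṁ c_p) = 20.31 − 151.6/(30.71·2.319) = 18.1813 °C.
Integrating: T(t) = T_ss + (T₀ − T_ss) e^(−t/τ).
T(67.95) = 18.1813 + (4.80872)·e^(−67.95/94.3015) = 18.1813 + (4.80872)·0.486479 = 20.5206 °C.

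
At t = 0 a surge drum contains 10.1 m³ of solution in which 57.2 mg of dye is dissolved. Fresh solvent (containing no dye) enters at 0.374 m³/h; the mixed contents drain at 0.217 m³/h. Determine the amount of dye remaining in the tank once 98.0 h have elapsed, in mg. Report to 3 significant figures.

Total volume: dV/dt = Q_in − Q_out = 0.15700 m³/h, so V(t) = 10.1 + 0.15700 t and V(98.0) = 25.486 m³.
No dye enters, so dm/dt = −Q_out · (m/V).
dm/m = −Q_out dt/(V₀ + 0.15700 t); integrating gives ln(m/m₀) = −(Q_out/(Q_in−Q_out)) ln(V/V₀).
m = m₀ (V₀/V)^(Q_out/(Q_in−Q_out)) = 57.2 × (10.1/25.486)^(1.3822) = 15.914 mg.

15.9 mg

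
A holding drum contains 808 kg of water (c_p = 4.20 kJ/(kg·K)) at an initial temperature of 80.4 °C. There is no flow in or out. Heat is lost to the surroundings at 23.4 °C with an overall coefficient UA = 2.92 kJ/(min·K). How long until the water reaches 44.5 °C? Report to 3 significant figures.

Lumped-capacitance energy balance: M c_p dT/dt = UA(T_amb − T).
τ = M c_p/UA = 1162.2 min; T_ss = T_amb = 23.400 °C.
T(t) = T_ss + (T₀ − T_ss)e^(−t/τ); set T = 44.5:
t = −τ ln[(T − T_ss)/(T₀ − T_ss)] = −1162.2 · ln(0.37018) = 1155.0 min.

1150 min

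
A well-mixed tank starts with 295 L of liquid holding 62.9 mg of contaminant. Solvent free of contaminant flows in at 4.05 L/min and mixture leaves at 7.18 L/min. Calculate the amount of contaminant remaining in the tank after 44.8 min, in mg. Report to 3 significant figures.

14.3 mg

Total volume: dV/dt = Q_in − Q_out = -3.1300 L/min, so V(t) = 295 − 3.1300 t and V(44.8) = 154.78 L.
No contaminant enters, so dm/dt = −Q_out · (m/V).
dm/m = −Q_out dt/(V₀ − 3.1300 t); integrating gives ln(m/m₀) = −(Q_out/(Q_in−Q_out)) ln(V/V₀).
m = m₀ (V₀/V)^(Q_out/(Q_in−Q_out)) = 62.9 × (295/154.78)^(-2.2939) = 14.324 mg.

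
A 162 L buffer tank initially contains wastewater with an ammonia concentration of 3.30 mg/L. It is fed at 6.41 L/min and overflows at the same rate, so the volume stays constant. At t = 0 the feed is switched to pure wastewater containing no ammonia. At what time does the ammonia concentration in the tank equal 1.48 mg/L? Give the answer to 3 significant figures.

20.3 min

Species balance: V dC/dt = Q(C_in − C) ⇒ τ = V/Q = 25.273 min.
C(t) = C_in + (C₀ − C_in) e^(−t/τ). Set C = 1.48 and solve for t:
e^(−t/τ) = (C − C_in)/(C₀ − C_in) = (1.48 − 0)/(3.30 − 0) = 0.44848
t = −τ ln(…) = 25.273 × 0.80188 = 20.266 min.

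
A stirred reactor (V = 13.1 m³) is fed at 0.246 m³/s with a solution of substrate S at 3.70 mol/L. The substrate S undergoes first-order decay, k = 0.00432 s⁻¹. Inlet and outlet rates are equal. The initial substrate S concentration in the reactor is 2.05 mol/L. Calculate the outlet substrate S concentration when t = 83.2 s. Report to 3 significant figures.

2.87 mol/L

Species balance: V dC/dt = Q C_in − Q C − k V C.
dC/dt = (Q/V) C_in − (Q/V + k) C; effective rate a = Q/V + k = 0.018779 + 0.00432 = 0.023099 s⁻¹.
C_ss = Q C_in/(Q + kV) = 3.0080 mol/L; C(t) = C_ss + (C₀ − C_ss) e^(−a t).
C(83.2) = 3.0080 + (-0.95801)·e^(−0.023099·83.2) = 3.0080 + (-0.95801)·0.14634 = 2.8678 mol/L.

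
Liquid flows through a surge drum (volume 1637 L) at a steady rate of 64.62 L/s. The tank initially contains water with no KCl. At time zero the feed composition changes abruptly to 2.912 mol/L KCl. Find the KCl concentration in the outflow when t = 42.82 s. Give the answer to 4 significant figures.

2.375 mol/L

Accumulation = in − out for the solute gives V dC/dt = Q(C_in − C).
So dC/dt = (C_in − C)/τ with τ = V/Q = 1637/64.62 = 25.3327 s.
Solution: C(t) = C_in + (C₀ − C_in) e^(−t/τ).
C(42.82) = 2.912 + (0 − 2.912)·e^(−42.82/25.3327) = 2.912 + (-2.91200)·0.184463 = 2.37484 mol/L.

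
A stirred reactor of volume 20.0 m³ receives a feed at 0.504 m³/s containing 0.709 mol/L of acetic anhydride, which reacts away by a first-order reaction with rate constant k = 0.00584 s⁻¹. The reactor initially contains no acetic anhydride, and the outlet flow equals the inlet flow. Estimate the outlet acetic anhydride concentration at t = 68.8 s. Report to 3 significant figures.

V dC/dt = Q(C_in − C) − k V C.
dC/dt = (Q/V) C_in − (Q/V + k) C; effective rate a = Q/V + k = 0.025200 + 0.00584 = 0.031040 s⁻¹.
C_ss = Q C_in/(Q + kV) = 0.57561 mol/L; C(t) = C_ss + (C₀ − C_ss) e^(−a t).
C(68.8) = 0.57561 + (-0.57561)·e^(−0.031040·68.8) = 0.57561 + (-0.57561)·0.11818 = 0.50758 mol/L.

0.508 mol/L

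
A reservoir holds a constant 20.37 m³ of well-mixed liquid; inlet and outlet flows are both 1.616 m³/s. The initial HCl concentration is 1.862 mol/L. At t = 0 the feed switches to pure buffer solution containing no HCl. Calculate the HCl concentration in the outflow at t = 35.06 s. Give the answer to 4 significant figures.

Accumulation = in − out for the solute gives V dC/dt = Q(C_in − C).
Rewrite as dC/dt + C/τ = C_in/τ, τ = V/Q = 12.6052 s.
Solution: C(t) = C_in + (C₀ − C_in) e^(−t/τ).
C(35.06) = 0 + (1.862 − 0)·e^(−35.06/12.6052) = 0 + (1.86200)·0.0619522 = 0.115355 mol/L.

0.1154 mol/L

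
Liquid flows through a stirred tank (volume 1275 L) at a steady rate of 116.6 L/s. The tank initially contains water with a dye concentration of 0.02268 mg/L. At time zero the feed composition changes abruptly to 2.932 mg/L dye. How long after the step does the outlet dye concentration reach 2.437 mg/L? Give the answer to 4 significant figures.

Unsteady species balance (constant V, well mixed): V dC/dt = Q(C_in − C), so τ = V/Q = 10.9348 s.
C(t) = C_in + (C₀ − C_in) e^(−t/τ). Set C = 2.437 and solve for t:
e^(−t/τ) = (C − C_in)/(C₀ − C_in) = (2.437 − 2.932)/(0.02268 − 2.932) = 0.170143
t = −τ ln(…) = 10.9348 × 1.77112 = 19.3668 s.

19.37 s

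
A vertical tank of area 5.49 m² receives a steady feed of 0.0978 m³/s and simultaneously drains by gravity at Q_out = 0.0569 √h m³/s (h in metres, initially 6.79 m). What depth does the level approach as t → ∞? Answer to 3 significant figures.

Volume balance on the tank: A dh/dt = Q_in − 0.0569 √h. At steady state dh/dt = 0:
Q_in = 0.0569 √h_ss ⇒ √h_ss = 0.0978/0.0569 = 1.7188.
h_ss = 1.7188² = 2.9543 m. (Since h₀ = 6.79 m > h_ss, the level will fall toward this value.)

2.95 m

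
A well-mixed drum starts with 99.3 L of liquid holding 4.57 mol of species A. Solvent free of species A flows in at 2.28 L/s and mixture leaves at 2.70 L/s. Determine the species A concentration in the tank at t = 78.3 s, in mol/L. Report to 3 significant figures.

Let m(t) be the amount of species A. Volume: V(t) = V₀ + (Q_in − Q_out) t = 99.3 − 0.42000 t; V(78.3) = 66.414 L.
Species balance (pure solvent in): dm/dt = −Q_out · m/V(t).
dm/m = −Q_out dt/(V₀ − 0.42000 t); integrating gives ln(m/m₀) = −(Q_out/(Q_in−Q_out)) ln(V/V₀).
m = m₀ (V₀/V)^(Q_out/(Q_in−Q_out)) = 4.57 × (99.3/66.414)^(-6.4286) = 0.34428 mol.
C = m/V = 0.34428/66.414 = 0.0051838 mol/L.

0.00518 mol/L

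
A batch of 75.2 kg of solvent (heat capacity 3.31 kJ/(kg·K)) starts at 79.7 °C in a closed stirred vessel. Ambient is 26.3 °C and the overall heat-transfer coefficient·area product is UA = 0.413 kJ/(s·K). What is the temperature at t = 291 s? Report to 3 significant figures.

Lumped-capacitance energy balance: M c_p dT/dt = UA(T_amb − T).
dT/dt = (T_ss − T)/τ with T_ss = T_amb = 26.300 °C, τ = M c_p/UA = 75.2·3.31/0.413 = 602.69 s.
Integrating: T(t) = T_ss + (T₀ − T_ss) e^(−t/τ).
T(291) = 26.300 + (53.400)·0.61703 = 59.250 °C.

59.2 °C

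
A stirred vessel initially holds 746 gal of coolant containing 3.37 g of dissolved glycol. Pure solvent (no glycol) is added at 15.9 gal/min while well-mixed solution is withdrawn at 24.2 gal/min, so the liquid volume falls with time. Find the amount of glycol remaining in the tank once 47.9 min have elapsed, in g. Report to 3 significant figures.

Total volume: dV/dt = Q_in − Q_out = -8.3000 gal/min, so V(t) = 746 − 8.3000 t and V(47.9) = 348.43 gal.
No glycol enters, so dm/dt = −Q_out · (m/V).
Separate: dm/m = −Q_out dt/V(t) ⇒ ln(m/m₀) = −(Q_out/(Q_in−Q_out)) ln(V/V₀).
m = m₀ (V₀/V)^(Q_out/(Q_in−Q_out)) = 3.37 × (746/348.43)^(-2.9157) = 0.36614 g.

0.366 g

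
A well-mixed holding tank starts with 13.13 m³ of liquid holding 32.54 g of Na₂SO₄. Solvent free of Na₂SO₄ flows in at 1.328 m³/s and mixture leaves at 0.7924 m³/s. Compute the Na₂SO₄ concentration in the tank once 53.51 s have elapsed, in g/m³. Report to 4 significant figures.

0.1404 g/m³

Let m(t) be the amount of Na₂SO₄. Volume: V(t) = V₀ + (Q_in − Q_out) t = 13.13 + 0.535600 t; V(53.51) = 41.7900 m³.
No Na₂SO₄ enters, so dm/dt = −Q_out · (m/V).
dm/m = −Q_out dt/(V₀ + 0.535600 t); integrating gives ln(m/m₀) = −(Q_out/(Q_in−Q_out)) ln(V/V₀).
m = m₀ (V₀/V)^(Q_out/(Q_in−Q_out)) = 32.54 × (13.13/41.7900)^(1.47946) = 5.86858 g.
C = m/V = 5.86858/41.7900 = 0.140430 g/m³.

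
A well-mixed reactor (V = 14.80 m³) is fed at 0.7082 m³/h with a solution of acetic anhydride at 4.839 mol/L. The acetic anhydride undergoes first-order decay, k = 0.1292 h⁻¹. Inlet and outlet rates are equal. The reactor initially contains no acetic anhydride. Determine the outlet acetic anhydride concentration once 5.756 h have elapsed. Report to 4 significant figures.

Species balance: V dC/dt = Q C_in − Q C − k V C.
dC/dt = (Q/V) C_in − (Q/V + k) C; effective rate a = Q/V + k = 0.0478514 + 0.1292 = 0.177051 h⁻¹.
C_ss = Q C_in/(Q + kV) = 1.30783 mol/L; C(t) = C_ss + (C₀ − C_ss) e^(−a t).
C(5.756) = 1.30783 + (-1.30783)·e^(−0.177051·5.756) = 1.30783 + (-1.30783)·0.360917 = 0.835811 mol/L.

0.8358 mol/L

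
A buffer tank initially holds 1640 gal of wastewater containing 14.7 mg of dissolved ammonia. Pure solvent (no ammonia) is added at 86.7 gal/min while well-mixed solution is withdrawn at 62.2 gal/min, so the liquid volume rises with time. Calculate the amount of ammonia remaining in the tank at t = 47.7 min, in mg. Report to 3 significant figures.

Total volume: dV/dt = Q_in − Q_out = 24.500 gal/min, so V(t) = 1640 + 24.500 t and V(47.7) = 2808.7 gal.
Species balance (pure solvent in): dm/dt = −Q_out · m/V(t).
Separate: dm/m = −Q_out dt/V(t) ⇒ ln(m/m₀) = −(Q_out/(Q_in−Q_out)) ln(V/V₀).
m = m₀ (V₀/V)^(Q_out/(Q_in−Q_out)) = 14.7 × (1640/2808.7)^(2.5388) = 3.7508 mg.

3.75 mg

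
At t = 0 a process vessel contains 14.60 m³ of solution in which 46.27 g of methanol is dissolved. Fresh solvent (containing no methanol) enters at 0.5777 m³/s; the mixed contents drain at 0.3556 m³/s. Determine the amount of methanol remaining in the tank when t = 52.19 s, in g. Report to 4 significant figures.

18.15 g

Let m(t) be the amount of methanol. Volume: V(t) = V₀ + (Q_in − Q_out) t = 14.60 + 0.222100 t; V(52.19) = 26.1914 m³.
Solute balance: dm/dt = 0 − Q_out C = −Q_out m/V(t).
dm/m = −Q_out dt/(V₀ + 0.222100 t); integrating gives ln(m/m₀) = −(Q_out/(Q_in−Q_out)) ln(V/V₀).
m = m₀ (V₀/V)^(Q_out/(Q_in−Q_out)) = 46.27 × (14.60/26.1914)^(1.60108) = 18.1525 g.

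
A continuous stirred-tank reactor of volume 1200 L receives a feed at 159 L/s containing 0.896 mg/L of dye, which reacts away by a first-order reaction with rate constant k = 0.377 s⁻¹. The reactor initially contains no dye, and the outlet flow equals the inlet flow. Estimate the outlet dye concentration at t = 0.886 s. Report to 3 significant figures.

Species balance: V dC/dt = Q C_in − Q C − k V C.
dC/dt = (Q/V) C_in − (Q/V + k) C; effective rate a = Q/V + k = 0.13250 + 0.377 = 0.50950 s⁻¹.
C_ss = Q C_in/(Q + kV) = 0.23301 mg/L; C(t) = C_ss + (C₀ − C_ss) e^(−a t).
C(0.886) = 0.23301 + (-0.23301)·e^(−0.50950·0.886) = 0.23301 + (-0.23301)·0.63673 = 0.084648 mg/L.

0.0846 mg/L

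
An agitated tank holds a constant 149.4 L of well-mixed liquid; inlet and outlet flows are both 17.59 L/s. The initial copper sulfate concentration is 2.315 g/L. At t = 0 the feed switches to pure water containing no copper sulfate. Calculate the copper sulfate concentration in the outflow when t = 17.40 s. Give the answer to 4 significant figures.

Mass balance on the solute (V constant): V dC/dt = Q(C_in − C).
Rewrite as dC/dt + C/τ = C_in/τ, τ = V/Q = 8.49346 s.
Integrating: C(t) = C_in + (C₀ − C_in) e^(−t/τ).
C(17.40) = 0 + (2.315 − 0)·e^(−17.40/8.49346) = 0 + (2.31500)·0.128911 = 0.298429 g/L.

0.2984 g/L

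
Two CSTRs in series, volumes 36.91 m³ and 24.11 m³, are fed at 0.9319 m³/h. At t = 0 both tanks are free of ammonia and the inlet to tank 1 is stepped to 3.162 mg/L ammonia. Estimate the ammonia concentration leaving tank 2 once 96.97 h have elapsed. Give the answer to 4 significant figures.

Time constants: τᵢ = Vᵢ/Q for each well-mixed tank.
τ₁ = 36.91/0.9319 = 39.6073 h; τ₂ = 24.11/0.9319 = 25.8719 h.
Tank 1: C₁ = C_in(1 − e^(−t/τ₁)). Tank 2 (τ₁ ≠ τ₂): C₂ = C_in[1 − (τ₁ e^(−t/τ₁) − τ₂ e^(−t/τ₂))/(τ₁ − τ₂)].
At t = 96.97: e^(−t/τ₁) = 0.0864414, e^(−t/τ₂) = 0.0235628.
C₂ = 3.162·[1 − (39.6073·0.0864414 − 25.8719·0.0235628)/(13.7354)] = 3.162·0.795121 = 2.51417 mg/L.

2.514 mg/L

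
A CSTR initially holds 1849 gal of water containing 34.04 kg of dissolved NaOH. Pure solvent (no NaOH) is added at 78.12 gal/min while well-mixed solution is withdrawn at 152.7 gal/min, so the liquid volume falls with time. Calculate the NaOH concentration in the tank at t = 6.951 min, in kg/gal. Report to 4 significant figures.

Let m(t) be the amount of NaOH. Volume: V(t) = V₀ + (Q_in − Q_out) t = 1849 − 74.5800 t; V(6.951) = 1330.59 gal.
Solute balance: dm/dt = 0 − Q_out C = −Q_out m/V(t).
Separate: dm/m = −Q_out dt/V(t) ⇒ ln(m/m₀) = −(Q_out/(Q_in−Q_out)) ln(V/V₀).
m = m₀ (V₀/V)^(Q_out/(Q_in−Q_out)) = 34.04 × (1849/1330.59)^(-2.04747) = 17.3550 kg.
C = m/V = 17.3550/1330.59 = 0.0130430 kg/gal.

0.01304 kg/gal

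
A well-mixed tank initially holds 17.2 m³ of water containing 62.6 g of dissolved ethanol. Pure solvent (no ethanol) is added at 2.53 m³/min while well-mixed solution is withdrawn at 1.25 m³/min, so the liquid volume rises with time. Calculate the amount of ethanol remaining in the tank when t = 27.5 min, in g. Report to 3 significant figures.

21.1 g

Total volume: dV/dt = Q_in − Q_out = 1.2800 m³/min, so V(t) = 17.2 + 1.2800 t and V(27.5) = 52.400 m³.
Solute balance: dm/dt = 0 − Q_out C = −Q_out m/V(t).
Separate: dm/m = −Q_out dt/V(t) ⇒ ln(m/m₀) = −(Q_out/(Q_in−Q_out)) ln(V/V₀).
m = m₀ (V₀/V)^(Q_out/(Q_in−Q_out)) = 62.6 × (17.2/52.400)^(0.97656) = 21.092 g.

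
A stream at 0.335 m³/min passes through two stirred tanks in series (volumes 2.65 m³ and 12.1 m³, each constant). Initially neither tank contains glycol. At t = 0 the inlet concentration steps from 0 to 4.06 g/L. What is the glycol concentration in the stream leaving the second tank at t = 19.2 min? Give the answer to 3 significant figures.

1.11 g/L

Species balance on tank i: dCᵢ/dt = (Cᵢ₋₁ − Cᵢ)/τᵢ with τᵢ = Vᵢ/Q.
τ₁ = 2.65/0.335 = 7.9104 min; τ₂ = 12.1/0.335 = 36.119 min.
Solving the cascade with C₁(0)=C₂(0)=0 gives C₂(t) = C_in[1 − (τ₁ e^(−t/τ₁) − τ₂ e^(−t/τ₂))/(τ₁ − τ₂)].
At t = 19.2: e^(−t/τ₁) = 0.088286, e^(−t/τ₂) = 0.58768.
C₂ = 4.06·[1 − (7.9104·0.088286 − 36.119·0.58768)/(-28.209)] = 4.06·0.27228 = 1.1054 g/L.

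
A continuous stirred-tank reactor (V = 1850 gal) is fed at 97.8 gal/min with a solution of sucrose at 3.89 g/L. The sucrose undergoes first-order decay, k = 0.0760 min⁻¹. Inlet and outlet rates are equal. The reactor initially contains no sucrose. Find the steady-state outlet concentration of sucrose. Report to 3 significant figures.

V dC/dt = Q(C_in − C) − k V C.
At steady state: 0 = Q C_in − (Q + kV) C_ss, so C_ss = Q C_in/(Q + kV).
C_ss = 97.8·3.89/(97.8 + 0.0760·1850) = 380.44/238.40 = 1.5958 g/L.

1.60 g/L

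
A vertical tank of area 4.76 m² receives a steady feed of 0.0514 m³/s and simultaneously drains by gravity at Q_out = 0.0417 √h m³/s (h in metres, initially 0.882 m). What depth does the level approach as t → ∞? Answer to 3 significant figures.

Level balance: A dh/dt = 0.0514 − 0.0417 √h. Setting dh/dt = 0:
Q_in = 0.0417 √h_ss ⇒ √h_ss = 0.0514/0.0417 = 1.2326.
h_ss = 1.2326² = 1.5193 m. (Since h₀ = 0.882 m < h_ss, the level will rise toward this value.)

1.52 m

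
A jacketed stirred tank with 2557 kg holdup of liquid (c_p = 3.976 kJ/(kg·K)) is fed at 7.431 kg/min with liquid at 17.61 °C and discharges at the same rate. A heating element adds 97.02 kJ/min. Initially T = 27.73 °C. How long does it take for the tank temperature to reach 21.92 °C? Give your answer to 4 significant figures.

M c_p dT/dt = ṁ c_p (T_in − T) + Q̇.
τ = M/ṁ = 344.099 min; T_ss = T_in + Q̇/(ṁ c_p) = 20.8937 °C.
T(t) = T_ss + (T₀ − T_ss) e^(−t/τ). Set T = 21.92:
e^(−t/τ) = (21.92 − 20.8937)/(27.73 − 20.8937) = 0.150121
t = −344.099 · ln(0.150121) = 652.519 min.

652.5 min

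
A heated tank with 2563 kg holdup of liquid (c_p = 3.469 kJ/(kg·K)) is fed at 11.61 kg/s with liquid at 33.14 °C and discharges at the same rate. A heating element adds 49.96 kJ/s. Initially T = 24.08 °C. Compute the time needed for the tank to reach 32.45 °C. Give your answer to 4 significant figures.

369.6 s

First-law balance (no shaft work): M c_p dT/dt = ṁ c_p (T_in − T) + 49.96.
τ = M/ṁ = 220.758 s; T_ss = T_in + Q̇/(ṁ c_p) = 34.3805 °C.
T(t) = T_ss + (T₀ − T_ss) e^(−t/τ). Set T = 32.45:
e^(−t/τ) = (32.45 − 34.3805)/(24.08 − 34.3805) = 0.187416
t = −220.758 · ln(0.187416) = 369.643 s.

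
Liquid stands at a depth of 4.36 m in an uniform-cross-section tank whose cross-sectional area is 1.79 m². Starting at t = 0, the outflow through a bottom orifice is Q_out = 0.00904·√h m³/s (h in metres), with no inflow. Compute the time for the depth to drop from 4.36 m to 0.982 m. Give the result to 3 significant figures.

434 s

Unsteady balance on liquid volume: A dh/dt = −0.00904 √h.
∫ h^(−1/2) dh = −(0.00904/A) ∫ dt, giving 2√h = 2√h₀ − (0.00904/A) t.
t = 2A(√h₀ − √h)/0.00904 = 2·1.79·(√4.36 − √0.982)/0.00904
  = 3.5800 × (2.0881 − 0.99096) / 0.00904 = 434.47 s.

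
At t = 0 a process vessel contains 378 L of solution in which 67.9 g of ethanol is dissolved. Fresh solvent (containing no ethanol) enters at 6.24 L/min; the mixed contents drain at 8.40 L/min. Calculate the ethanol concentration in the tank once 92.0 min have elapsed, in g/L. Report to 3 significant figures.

0.0208 g/L

Total volume: dV/dt = Q_in − Q_out = -2.1600 L/min, so V(t) = 378 − 2.1600 t and V(92.0) = 179.28 L.
No ethanol enters, so dm/dt = −Q_out · (m/V).
dm/m = −Q_out dt/(V₀ − 2.1600 t); integrating gives ln(m/m₀) = −(Q_out/(Q_in−Q_out)) ln(V/V₀).
m = m₀ (V₀/V)^(Q_out/(Q_in−Q_out)) = 67.9 × (378/179.28)^(-3.8889) = 3.7327 g.
C = m/V = 3.7327/179.28 = 0.020821 g/L.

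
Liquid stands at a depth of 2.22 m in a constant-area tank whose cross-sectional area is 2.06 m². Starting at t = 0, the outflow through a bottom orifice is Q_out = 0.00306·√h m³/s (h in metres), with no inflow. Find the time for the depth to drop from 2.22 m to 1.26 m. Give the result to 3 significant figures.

With no inflow, A dh/dt = −0.00306 √h.
This is separable: 2 d(√h)/dt = −0.00306/A, so √h = √h₀ − (0.00306/(2A)) t.
t = 2A(√h₀ − √h)/0.00306 = 2·2.06·(√2.22 − √1.26)/0.00306
  = 4.1200 × (1.4900 − 1.1225) / 0.00306 = 494.76 s.

495 s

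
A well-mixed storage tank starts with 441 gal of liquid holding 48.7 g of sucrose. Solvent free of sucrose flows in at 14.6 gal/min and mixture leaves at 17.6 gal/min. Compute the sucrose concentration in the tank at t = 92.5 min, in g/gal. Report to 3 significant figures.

0.000883 g/gal

Total volume: dV/dt = Q_in − Q_out = -3.0000 gal/min, so V(t) = 441 − 3.0000 t and V(92.5) = 163.50 gal.
Solute balance: dm/dt = 0 − Q_out C = −Q_out m/V(t).
Separate: dm/m = −Q_out dt/V(t) ⇒ ln(m/m₀) = −(Q_out/(Q_in−Q_out)) ln(V/V₀).
m = m₀ (V₀/V)^(Q_out/(Q_in−Q_out)) = 48.7 × (441/163.50)^(-5.8667) = 0.14436 g.
C = m/V = 0.14436/163.50 = 0.00088296 g/gal.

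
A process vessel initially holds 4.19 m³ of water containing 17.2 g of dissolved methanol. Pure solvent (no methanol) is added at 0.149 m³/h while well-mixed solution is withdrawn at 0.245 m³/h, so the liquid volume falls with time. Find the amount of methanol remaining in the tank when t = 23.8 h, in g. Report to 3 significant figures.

Total volume: dV/dt = Q_in − Q_out = -0.096000 m³/h, so V(t) = 4.19 − 0.096000 t and V(23.8) = 1.9052 m³.
Species balance (pure solvent in): dm/dt = −Q_out · m/V(t).
Separate: dm/m = −Q_out dt/V(t) ⇒ ln(m/m₀) = −(Q_out/(Q_in−Q_out)) ln(V/V₀).
m = m₀ (V₀/V)^(Q_out/(Q_in−Q_out)) = 17.2 × (4.19/1.9052)^(-2.5521) = 2.3015 g.

2.30 g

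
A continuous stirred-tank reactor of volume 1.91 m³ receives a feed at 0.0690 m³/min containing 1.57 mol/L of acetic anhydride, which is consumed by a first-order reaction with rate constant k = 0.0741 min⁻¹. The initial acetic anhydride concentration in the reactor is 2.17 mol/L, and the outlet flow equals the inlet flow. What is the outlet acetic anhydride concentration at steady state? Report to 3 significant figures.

0.515 mol/L

V dC/dt = Q(C_in − C) − k V C.
At steady state: 0 = Q C_in − (Q + kV) C_ss, so C_ss = Q C_in/(Q + kV).
C_ss = 0.0690·1.57/(0.0690 + 0.0741·1.91) = 0.10833/0.21053 = 0.51456 mol/L.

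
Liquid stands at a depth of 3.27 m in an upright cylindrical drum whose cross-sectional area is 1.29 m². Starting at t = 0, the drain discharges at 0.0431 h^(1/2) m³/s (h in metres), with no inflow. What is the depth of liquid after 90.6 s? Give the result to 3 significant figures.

With no inflow, A dh/dt = −0.0431 √h.
This is separable: 2 d(√h)/dt = −0.0431/A, so √h = √h₀ − (0.0431/(2A)) t.
√h = √3.27 − 0.0431·90.6/(2·1.29) = 1.8083 − 1.5135 = 0.29480.
h = 0.29480² = 0.086909 m.

0.0869 m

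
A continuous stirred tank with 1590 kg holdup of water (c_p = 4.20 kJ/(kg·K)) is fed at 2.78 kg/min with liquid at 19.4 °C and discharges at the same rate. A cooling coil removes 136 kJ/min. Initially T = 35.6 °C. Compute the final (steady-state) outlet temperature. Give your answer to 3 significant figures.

7.75 °C

M c_p dT/dt = ṁ c_p (T_in − T) − Q̇.
At steady state dT/dt = 0 ⇒ T_ss = T_in − Q̇/(ṁ c_p) = 19.4 − 136/(2.78·4.20) = 7.7522 °C.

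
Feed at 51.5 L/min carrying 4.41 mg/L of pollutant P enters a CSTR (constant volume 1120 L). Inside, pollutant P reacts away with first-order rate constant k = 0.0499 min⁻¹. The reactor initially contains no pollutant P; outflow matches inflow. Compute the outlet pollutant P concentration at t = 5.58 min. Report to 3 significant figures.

Accumulation = in − out − consumed: V dC/dt = Q C_in − Q C − k V C.
This is linear with rate a = Q/V + k = 0.095882 min⁻¹.
C_ss = Q C_in/(Q + kV) = 2.1149 mg/L; C(t) = C_ss + (C₀ − C_ss) e^(−a t).
C(5.58) = 2.1149 + (-2.1149)·e^(−0.095882·5.58) = 2.1149 + (-2.1149)·0.58566 = 0.87630 mg/L.

0.876 mg/L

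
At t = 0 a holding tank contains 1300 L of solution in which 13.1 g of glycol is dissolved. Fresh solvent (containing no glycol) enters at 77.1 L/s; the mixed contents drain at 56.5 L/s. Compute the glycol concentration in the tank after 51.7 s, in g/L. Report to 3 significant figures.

0.00107 g/L

Total volume: dV/dt = Q_in − Q_out = 20.600 L/s, so V(t) = 1300 + 20.600 t and V(51.7) = 2365.0 L.
No glycol enters, so dm/dt = −Q_out · (m/V).
dm/m = −Q_out dt/(V₀ + 20.600 t); integrating gives ln(m/m₀) = −(Q_out/(Q_in−Q_out)) ln(V/V₀).
m = m₀ (V₀/V)^(Q_out/(Q_in−Q_out)) = 13.1 × (1300/2365.0)^(2.7427) = 2.5378 g.
C = m/V = 2.5378/2365.0 = 0.0010731 g/L.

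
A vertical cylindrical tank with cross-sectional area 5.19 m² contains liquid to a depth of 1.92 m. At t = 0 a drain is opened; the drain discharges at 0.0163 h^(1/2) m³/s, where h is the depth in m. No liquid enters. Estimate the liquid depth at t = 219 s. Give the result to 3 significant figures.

Accumulation of liquid (constant cross-section A): A dh/dt = −0.0163 √h.
∫ h^(−1/2) dh = −(0.0163/A) ∫ dt, giving 2√h = 2√h₀ − (0.0163/A) t.
√h = √1.92 − 0.0163·219/(2·5.19) = 1.3856 − 0.34390 = 1.0417.
h = 1.0417² = 1.0852 m.

1.09 m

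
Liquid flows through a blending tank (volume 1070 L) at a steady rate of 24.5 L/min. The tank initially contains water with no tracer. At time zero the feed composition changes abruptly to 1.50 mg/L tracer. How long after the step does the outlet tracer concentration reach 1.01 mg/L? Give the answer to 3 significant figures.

48.9 min

Species balance: V dC/dt = Q(C_in − C) ⇒ τ = V/Q = 43.673 min.
C(t) = C_in + (C₀ − C_in) e^(−t/τ). Set C = 1.01 and solve for t:
e^(−t/τ) = (C − C_in)/(C₀ − C_in) = (1.01 − 1.50)/(0 − 1.50) = 0.32667
t = −τ ln(…) = 43.673 × 1.1188 = 48.863 min.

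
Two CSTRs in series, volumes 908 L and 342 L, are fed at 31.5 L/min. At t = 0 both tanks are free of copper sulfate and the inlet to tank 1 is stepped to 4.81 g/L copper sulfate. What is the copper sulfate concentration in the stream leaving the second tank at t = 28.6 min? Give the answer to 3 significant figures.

2.16 g/L

Time constants: τᵢ = Vᵢ/Q for each well-mixed tank.
τ₁ = 908/31.5 = 28.825 min; τ₂ = 342/31.5 = 10.857 min.
Tank 1: C₁ = C_in(1 − e^(−t/τ₁)). Tank 2 (τ₁ ≠ τ₂): C₂ = C_in[1 − (τ₁ e^(−t/τ₁) − τ₂ e^(−t/τ₂))/(τ₁ − τ₂)].
At t = 28.6: e^(−t/τ₁) = 0.37077, e^(−t/τ₂) = 0.071776.
C₂ = 4.81·[1 − (28.825·0.37077 − 10.857·0.071776)/(17.968)] = 4.81·0.44857 = 2.1576 g/L.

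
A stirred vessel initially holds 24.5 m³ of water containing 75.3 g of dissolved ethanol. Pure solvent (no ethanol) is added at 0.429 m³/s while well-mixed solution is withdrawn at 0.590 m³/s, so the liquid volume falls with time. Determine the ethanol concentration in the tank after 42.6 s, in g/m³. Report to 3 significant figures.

Let m(t) be the amount of ethanol. Volume: V(t) = V₀ + (Q_in − Q_out) t = 24.5 − 0.16100 t; V(42.6) = 17.641 m³.
Solute balance: dm/dt = 0 − Q_out C = −Q_out m/V(t).
Separate: dm/m = −Q_out dt/V(t) ⇒ ln(m/m₀) = −(Q_out/(Q_in−Q_out)) ln(V/V₀).
m = m₀ (V₀/V)^(Q_out/(Q_in−Q_out)) = 75.3 × (24.5/17.641)^(-3.6646) = 22.600 g.
C = m/V = 22.600/17.641 = 1.2811 g/m³.

1.28 g/m³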